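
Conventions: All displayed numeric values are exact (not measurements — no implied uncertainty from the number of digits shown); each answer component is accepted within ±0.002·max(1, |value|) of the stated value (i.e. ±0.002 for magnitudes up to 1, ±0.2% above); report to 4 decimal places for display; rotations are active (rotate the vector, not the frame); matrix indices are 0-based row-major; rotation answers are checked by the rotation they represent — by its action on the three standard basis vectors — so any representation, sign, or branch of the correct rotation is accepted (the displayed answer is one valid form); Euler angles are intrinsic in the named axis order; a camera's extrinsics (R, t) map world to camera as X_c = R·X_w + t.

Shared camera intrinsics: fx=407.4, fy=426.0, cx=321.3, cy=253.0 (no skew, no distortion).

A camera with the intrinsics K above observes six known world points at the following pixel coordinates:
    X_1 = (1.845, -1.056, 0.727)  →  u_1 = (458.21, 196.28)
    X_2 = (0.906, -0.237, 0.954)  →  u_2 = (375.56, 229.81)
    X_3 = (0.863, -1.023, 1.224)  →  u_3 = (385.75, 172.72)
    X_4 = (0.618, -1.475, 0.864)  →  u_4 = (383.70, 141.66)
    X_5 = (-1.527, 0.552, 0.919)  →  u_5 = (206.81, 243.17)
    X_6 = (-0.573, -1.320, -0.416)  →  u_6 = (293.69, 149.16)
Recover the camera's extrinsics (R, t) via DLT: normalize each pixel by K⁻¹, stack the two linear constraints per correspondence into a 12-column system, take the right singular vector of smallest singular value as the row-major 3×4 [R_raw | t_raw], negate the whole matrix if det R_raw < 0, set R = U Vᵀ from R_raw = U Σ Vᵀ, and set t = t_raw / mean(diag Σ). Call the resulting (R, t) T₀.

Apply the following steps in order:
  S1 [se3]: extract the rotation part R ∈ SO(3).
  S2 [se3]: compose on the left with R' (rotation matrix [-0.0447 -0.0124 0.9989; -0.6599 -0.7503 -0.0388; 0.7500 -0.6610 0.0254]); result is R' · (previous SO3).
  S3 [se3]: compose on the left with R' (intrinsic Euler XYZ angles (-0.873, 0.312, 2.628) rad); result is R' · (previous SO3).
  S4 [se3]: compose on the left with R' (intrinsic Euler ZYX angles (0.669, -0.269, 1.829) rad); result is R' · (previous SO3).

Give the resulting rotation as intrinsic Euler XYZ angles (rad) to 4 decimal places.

source (pnp_recover): camera pose = R=[0.9681 -0.2483 -0.0336; 0.2134 0.8873 -0.4088; 0.1313 0.3886 0.9120], t=(-0.0799, 0.0699, 5.2904)
after S1 (rot_of_se3): [0.9681 -0.2483 -0.0336; 0.2134 0.8873 -0.4088; 0.1313 0.3886 0.9120]
after S2 (compose_so3): [0.0852 0.3883 0.9176; -0.8041 -0.5170 0.2935; 0.5883 -0.7628 0.2682]
after S3 (compose_so3): [0.4859 -0.3143 -0.8155; 0.8305 -0.1246 0.5429; -0.2723 -0.9411 0.2005]
after S4 (compose_so3): [0.1539 -0.8467 -0.5093; 0.1869 0.5311 -0.8265; 0.9703 0.0320 0.2399]

rotation (euler_xyz) = (1.2883, -0.5344, 1.3911)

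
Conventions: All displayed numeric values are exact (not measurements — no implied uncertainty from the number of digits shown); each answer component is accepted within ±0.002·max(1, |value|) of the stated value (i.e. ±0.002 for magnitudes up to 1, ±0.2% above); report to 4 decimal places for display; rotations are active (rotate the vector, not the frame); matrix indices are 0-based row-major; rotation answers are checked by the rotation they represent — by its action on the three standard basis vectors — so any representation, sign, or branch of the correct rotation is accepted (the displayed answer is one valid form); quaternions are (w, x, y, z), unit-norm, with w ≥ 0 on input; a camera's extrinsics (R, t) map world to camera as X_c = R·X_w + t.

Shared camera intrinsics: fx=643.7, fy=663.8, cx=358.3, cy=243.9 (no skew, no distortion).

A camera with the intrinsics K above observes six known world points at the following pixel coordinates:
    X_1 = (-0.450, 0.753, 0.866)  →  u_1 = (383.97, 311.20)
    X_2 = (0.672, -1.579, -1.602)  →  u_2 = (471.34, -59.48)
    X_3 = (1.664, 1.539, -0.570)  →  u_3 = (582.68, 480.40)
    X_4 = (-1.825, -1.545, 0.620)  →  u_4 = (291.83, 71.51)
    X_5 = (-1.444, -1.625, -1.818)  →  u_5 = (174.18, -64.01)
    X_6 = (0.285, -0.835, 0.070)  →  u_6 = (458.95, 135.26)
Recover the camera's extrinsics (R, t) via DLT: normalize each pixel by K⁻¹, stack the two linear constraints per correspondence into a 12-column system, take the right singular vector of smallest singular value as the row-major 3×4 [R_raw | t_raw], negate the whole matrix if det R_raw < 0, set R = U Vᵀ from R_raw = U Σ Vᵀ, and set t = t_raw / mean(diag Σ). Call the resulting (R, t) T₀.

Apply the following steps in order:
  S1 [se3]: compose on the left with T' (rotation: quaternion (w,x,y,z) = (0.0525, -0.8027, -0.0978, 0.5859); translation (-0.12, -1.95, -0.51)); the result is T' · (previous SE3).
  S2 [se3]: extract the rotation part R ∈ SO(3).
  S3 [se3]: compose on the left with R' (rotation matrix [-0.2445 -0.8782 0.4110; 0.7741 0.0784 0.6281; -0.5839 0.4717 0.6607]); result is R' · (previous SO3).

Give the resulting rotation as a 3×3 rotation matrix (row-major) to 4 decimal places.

source (pnp_recover): camera pose = R=[0.9072 -0.1595 0.3892; 0.1232 0.9855 0.1168; -0.4022 -0.0580 0.9137], t=(0.4500, -0.1300, 5.5600)
after S1 (compose_se3): R=[0.6612 0.1024 -0.7432; 0.0903 -0.9943 -0.0566; -0.7447 -0.0297 -0.6667], t=(-5.2872, -1.8934, -2.6147)
after S2 (rot_of_se3): [0.6612 0.1024 -0.7432; 0.0903 -0.9943 -0.0566; -0.7447 -0.0297 -0.6667]
after S3 (compose_so3): [-0.5471 0.8360 -0.0426; 0.0512 -0.0174 -0.9985; -0.8355 -0.5484 -0.0332]

rotation (matrix) = ((-0.5471, 0.8360, -0.0426), (0.0512, -0.0174, -0.9985), (-0.8355, -0.5484, -0.0332))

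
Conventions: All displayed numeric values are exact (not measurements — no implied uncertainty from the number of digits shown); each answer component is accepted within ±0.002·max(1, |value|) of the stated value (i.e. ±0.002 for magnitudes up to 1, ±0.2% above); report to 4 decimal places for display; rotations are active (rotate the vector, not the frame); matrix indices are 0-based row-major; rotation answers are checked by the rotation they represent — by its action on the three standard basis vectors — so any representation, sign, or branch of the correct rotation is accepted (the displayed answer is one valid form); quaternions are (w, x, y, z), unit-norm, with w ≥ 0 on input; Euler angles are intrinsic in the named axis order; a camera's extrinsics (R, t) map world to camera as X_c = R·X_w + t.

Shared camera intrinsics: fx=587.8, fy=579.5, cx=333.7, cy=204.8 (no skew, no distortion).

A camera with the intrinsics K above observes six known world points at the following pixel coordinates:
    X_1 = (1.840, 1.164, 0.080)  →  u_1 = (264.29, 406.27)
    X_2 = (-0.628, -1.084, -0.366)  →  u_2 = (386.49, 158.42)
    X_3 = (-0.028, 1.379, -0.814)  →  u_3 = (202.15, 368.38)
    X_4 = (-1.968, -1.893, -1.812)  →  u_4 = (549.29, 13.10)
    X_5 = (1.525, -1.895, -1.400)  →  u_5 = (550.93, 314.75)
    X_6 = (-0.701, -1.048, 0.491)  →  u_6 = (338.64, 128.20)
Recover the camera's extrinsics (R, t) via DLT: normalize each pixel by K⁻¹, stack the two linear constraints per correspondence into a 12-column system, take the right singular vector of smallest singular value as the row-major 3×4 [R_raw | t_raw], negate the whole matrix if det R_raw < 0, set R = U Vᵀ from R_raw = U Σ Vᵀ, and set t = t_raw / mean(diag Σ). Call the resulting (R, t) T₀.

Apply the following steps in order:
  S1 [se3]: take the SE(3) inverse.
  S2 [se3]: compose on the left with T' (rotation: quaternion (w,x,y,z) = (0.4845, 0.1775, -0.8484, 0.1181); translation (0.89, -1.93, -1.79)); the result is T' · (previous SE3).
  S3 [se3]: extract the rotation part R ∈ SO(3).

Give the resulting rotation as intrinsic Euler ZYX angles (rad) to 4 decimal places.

source (pnp_recover): camera pose = R=[0.3030 -0.8276 -0.4725; 0.7647 0.5070 -0.3976; 0.5687 -0.2409 0.7865], t=(-0.3699, 0.4298, 6.0594)
after S1 (invert_se3): R=[0.3030 0.7647 0.5687; -0.8276 0.5070 -0.2409; -0.4725 -0.3976 0.7865], t=(-3.6624, 0.9356, -4.7696)
after S2 (compose_se3): R=[0.5710 -0.2580 -0.7794; -0.6330 0.4662 -0.6181; 0.5228 0.8462 0.1029], t=(5.9345, 1.3807, -2.5838)
after S3 (rot_of_se3): [0.5710 -0.2580 -0.7794; -0.6330 0.4662 -0.6181; 0.5228 0.8462 0.1029]

rotation (euler_zyx) = (-0.8368, -0.5501, 1.4498)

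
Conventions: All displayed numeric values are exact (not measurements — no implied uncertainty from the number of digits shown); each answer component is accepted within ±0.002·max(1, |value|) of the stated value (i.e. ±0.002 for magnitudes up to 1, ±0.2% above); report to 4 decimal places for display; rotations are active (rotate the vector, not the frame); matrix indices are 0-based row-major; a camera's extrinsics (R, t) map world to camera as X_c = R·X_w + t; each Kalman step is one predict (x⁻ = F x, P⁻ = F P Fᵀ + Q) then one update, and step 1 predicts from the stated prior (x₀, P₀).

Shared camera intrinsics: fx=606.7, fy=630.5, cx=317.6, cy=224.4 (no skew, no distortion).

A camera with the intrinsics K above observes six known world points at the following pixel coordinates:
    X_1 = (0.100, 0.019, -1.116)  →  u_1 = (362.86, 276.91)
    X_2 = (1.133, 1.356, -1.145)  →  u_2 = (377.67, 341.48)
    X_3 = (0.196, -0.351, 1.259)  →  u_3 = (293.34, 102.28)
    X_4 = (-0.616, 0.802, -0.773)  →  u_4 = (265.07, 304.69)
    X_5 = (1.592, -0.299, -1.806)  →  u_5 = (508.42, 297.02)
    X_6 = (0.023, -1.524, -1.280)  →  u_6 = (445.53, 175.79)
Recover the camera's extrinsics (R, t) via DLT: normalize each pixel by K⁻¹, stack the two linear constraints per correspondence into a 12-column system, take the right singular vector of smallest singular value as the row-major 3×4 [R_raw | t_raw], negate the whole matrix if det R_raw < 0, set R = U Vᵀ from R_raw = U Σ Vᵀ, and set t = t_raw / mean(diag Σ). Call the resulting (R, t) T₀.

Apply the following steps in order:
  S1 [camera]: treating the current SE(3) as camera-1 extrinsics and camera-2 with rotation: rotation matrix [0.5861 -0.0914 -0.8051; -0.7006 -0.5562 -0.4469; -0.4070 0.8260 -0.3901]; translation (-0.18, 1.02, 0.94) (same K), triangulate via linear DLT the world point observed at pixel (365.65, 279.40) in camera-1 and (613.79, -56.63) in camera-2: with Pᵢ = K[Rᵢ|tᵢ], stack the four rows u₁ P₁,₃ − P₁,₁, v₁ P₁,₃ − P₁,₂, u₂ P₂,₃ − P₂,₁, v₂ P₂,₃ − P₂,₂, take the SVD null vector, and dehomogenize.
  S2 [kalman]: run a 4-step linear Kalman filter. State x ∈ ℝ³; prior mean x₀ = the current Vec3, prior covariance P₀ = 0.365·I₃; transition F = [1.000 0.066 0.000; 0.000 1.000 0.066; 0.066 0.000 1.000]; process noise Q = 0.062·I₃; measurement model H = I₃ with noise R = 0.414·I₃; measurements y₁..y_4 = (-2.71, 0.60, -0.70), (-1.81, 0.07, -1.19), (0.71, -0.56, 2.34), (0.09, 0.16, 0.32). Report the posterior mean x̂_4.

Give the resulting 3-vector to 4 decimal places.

result = (-0.2161, 0.1996, 0.2751)

source (pnp_recover): camera pose = R=[0.8066 -0.4130 -0.4230; -0.0286 0.6875 -0.7257; 0.5904 0.5974 0.5427], t=(-0.0700, -0.2900, 6.8998)
after S1 (triangulate): (1.4934, 1.3376, -0.2091)
after S2 (kf_track): (-0.2161, 0.1996, 0.2751)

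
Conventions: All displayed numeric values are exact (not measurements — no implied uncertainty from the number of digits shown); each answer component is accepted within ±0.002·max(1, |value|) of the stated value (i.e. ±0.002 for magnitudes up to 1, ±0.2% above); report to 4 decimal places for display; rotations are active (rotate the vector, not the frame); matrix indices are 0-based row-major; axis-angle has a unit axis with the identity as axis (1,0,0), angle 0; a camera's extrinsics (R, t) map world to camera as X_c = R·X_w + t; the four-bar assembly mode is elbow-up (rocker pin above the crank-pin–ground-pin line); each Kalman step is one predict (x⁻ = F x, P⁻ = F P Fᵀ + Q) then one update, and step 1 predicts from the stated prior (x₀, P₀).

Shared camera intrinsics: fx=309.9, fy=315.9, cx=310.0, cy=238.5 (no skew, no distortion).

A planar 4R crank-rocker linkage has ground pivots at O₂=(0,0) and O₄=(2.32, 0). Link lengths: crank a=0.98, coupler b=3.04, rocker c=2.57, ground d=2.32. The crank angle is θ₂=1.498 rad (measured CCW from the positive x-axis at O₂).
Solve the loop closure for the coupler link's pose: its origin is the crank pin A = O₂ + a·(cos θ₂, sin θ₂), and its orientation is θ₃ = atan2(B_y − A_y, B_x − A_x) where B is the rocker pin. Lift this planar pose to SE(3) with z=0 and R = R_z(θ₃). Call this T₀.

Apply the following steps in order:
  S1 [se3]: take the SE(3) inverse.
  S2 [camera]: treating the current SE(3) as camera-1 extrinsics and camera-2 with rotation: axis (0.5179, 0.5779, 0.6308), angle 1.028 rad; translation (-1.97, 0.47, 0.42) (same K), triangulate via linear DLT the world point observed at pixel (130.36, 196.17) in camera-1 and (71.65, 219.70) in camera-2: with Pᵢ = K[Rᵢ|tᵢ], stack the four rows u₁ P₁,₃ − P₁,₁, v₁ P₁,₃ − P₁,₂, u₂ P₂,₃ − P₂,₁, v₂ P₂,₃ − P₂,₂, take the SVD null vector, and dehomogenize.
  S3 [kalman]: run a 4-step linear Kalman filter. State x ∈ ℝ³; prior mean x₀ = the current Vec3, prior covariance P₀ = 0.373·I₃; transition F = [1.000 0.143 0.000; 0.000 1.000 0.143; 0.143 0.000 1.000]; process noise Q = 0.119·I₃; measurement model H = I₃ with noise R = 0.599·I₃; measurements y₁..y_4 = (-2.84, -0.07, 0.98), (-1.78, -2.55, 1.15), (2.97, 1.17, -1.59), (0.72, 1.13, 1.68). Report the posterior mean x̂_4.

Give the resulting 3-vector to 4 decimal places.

result = (0.3315, 0.5800, 0.7066)

source (fourbar_fk): coupler pose = R=[0.8567 -0.5157 0.0000; 0.5157 0.8567 0.0000; 0.0000 0.0000 1.0000], t=(0.0713, 0.9774, 0.0000)
after S1 (invert_se3): R=[0.8567 0.5157 0.0000; -0.5157 0.8567 0.0000; 0.0000 0.0000 1.0000], t=(-0.5652, -0.8006, 0.0000)
after S2 (triangulate): (-0.5878, 0.3395, 1.5417)
after S3 (kf_track): (0.3315, 0.5800, 0.7066)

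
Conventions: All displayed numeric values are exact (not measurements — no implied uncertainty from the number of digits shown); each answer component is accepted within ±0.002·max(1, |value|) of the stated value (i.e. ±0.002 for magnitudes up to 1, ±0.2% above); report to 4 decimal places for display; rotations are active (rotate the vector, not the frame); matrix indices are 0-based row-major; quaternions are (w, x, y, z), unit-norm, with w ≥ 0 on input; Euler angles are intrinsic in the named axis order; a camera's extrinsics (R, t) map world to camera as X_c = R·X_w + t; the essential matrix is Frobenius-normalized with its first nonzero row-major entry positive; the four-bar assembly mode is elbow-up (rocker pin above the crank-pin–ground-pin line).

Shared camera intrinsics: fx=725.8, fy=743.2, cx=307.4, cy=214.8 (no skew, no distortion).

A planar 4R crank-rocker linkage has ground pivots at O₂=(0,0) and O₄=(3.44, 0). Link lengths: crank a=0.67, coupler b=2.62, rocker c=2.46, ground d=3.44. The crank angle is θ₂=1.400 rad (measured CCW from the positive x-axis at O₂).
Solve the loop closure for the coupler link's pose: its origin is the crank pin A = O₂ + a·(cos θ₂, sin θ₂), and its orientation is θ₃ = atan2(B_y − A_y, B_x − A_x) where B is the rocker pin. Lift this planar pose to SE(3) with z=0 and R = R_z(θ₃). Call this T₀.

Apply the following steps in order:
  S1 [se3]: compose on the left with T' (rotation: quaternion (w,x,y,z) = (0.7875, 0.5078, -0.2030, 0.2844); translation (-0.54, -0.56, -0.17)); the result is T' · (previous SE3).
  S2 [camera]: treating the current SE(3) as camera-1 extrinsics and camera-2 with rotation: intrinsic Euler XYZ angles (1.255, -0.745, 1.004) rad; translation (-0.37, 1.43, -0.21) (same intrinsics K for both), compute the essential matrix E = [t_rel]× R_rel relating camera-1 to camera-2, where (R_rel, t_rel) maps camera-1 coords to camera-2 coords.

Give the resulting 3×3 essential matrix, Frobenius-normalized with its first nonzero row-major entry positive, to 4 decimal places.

matrix = [0.2710 -0.3195 -0.5049; 0.1921 0.2603 0.2415; 0.5985 0.2187 0.0232]

source (fourbar_fk): coupler pose = R=[0.8200 -0.5723 0.0000; 0.5723 0.8200 0.0000; 0.0000 0.0000 1.0000], t=(0.1139, 0.6603, 0.0000)
after S1 (compose_se3): R=[0.2455 -0.9689 -0.0309; 0.3829 0.1262 -0.9152; 0.8906 0.2128 0.4019], t=(-0.8857, -0.3195, 0.3511)
after S2 (essential): [0.2710 -0.3195 -0.5049; 0.1921 0.2603 0.2415; 0.5985 0.2187 0.0232]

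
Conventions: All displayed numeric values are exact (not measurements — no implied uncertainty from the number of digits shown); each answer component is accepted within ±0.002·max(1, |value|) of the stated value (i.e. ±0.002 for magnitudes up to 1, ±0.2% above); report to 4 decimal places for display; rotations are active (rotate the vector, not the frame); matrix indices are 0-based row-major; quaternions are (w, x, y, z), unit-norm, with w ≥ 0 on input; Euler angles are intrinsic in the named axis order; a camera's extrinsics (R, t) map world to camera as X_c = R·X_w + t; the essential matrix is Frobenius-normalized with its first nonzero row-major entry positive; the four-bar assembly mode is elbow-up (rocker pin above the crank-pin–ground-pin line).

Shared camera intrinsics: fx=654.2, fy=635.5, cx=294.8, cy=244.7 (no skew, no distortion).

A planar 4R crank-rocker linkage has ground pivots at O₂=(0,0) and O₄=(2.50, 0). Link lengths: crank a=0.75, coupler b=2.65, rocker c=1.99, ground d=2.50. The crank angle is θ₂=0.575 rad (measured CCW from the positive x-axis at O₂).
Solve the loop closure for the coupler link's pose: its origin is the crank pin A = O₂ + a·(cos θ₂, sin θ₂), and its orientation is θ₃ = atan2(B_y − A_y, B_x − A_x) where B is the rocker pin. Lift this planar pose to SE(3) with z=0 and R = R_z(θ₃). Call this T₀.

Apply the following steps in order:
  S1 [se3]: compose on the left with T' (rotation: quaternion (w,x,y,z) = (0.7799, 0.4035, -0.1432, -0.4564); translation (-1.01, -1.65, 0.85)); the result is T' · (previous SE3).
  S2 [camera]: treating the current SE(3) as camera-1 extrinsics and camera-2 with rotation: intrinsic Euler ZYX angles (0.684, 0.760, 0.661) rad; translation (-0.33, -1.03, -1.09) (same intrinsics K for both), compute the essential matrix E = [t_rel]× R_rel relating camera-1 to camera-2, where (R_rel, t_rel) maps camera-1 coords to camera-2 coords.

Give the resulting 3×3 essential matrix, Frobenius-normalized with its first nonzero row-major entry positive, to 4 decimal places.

matrix = [0.2740 0.0647 0.1204; -0.4998 0.4618 0.1271; -0.3799 -0.3986 -0.3518]

source (fourbar_fk): coupler pose = R=[0.8073 -0.5901 0.0000; 0.5901 0.8073 0.0000; 0.0000 0.0000 1.0000], t=(0.6294, 0.4079, 0.0000)
after S1 (compose_se3): R=[0.7898 0.1614 -0.5918; -0.5160 0.6964 -0.4987; 0.3316 0.6993 0.6333], t=(-0.4254, -2.0658, 1.0688)
after S2 (essential): [0.2740 0.0647 0.1204; -0.4998 0.4618 0.1271; -0.3799 -0.3986 -0.3518]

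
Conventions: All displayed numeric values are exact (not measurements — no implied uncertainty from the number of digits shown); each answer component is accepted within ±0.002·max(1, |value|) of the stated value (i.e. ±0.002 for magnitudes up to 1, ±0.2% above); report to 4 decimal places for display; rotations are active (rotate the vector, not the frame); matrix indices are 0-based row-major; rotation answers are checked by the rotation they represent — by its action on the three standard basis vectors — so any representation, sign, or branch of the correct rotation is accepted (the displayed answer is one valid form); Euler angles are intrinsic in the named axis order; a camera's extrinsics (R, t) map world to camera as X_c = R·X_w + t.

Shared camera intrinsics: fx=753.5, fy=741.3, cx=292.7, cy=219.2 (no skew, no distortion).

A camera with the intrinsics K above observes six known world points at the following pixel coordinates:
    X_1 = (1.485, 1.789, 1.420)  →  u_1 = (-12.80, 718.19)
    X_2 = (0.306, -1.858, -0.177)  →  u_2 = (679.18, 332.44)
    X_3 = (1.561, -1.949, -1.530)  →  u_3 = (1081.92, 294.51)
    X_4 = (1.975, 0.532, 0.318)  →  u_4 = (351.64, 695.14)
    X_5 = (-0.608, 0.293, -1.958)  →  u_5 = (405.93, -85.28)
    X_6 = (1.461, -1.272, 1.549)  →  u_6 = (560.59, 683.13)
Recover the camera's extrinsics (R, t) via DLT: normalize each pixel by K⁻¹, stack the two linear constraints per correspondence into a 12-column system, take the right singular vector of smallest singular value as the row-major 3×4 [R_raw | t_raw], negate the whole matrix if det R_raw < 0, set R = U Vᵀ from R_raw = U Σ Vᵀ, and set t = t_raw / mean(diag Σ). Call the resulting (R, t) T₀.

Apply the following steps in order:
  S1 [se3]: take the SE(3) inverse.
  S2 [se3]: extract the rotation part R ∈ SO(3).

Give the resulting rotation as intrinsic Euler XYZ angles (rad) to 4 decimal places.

source (pnp_recover): camera pose = R=[0.1772 -0.9509 -0.2538; 0.5576 -0.1155 0.8220; -0.8110 -0.2872 0.5098], t=(0.4500, 0.4500, 4.3200)
after S1 (invert_se3): R=[0.1772 0.5576 -0.8110; -0.9509 -0.1155 -0.2872; -0.2538 0.8220 0.5098], t=(3.1727, 1.7205, -2.4579)
after S2 (rot_of_se3): [0.1772 0.5576 -0.8110; -0.9509 -0.1155 -0.2872; -0.2538 0.8220 0.5098]

rotation (euler_xyz) = (0.5130, -0.9458, -1.2631)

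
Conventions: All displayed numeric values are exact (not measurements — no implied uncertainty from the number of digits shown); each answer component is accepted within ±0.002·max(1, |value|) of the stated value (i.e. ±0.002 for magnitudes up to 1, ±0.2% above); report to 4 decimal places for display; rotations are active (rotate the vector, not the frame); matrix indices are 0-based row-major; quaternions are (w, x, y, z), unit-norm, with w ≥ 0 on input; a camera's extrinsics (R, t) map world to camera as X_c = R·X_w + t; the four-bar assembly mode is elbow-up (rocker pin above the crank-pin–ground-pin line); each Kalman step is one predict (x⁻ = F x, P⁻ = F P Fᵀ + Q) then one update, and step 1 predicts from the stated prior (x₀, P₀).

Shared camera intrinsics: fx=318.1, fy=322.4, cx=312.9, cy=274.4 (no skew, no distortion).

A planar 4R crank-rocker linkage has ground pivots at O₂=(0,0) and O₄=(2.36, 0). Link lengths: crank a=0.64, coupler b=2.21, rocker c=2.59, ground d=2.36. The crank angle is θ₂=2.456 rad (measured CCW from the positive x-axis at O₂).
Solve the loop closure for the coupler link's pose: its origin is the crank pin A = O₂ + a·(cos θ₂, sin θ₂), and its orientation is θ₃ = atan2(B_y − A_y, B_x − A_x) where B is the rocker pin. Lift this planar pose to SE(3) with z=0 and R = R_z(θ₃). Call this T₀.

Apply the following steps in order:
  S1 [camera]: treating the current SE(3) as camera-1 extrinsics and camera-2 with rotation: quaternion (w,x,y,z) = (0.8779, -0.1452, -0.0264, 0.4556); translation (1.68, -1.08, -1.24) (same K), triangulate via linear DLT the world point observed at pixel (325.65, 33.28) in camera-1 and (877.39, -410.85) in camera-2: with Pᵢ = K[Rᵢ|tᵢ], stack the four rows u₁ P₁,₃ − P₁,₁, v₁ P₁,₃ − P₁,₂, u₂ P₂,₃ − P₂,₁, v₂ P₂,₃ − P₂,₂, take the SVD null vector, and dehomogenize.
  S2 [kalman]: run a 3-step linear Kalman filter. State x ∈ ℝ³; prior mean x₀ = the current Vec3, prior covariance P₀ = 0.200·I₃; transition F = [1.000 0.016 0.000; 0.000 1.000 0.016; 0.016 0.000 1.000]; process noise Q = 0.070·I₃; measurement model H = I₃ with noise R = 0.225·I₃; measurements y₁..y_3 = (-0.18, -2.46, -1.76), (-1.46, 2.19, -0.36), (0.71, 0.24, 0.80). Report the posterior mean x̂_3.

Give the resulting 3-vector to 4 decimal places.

result = (-0.2541, 0.0543, 0.2250)

source (fourbar_fk): coupler pose = R=[0.6253 -0.7804 0.0000; 0.7804 0.6253 0.0000; 0.0000 0.0000 1.0000], t=(-0.4954, 0.4052, 0.0000)
after S1 (triangulate): (-1.0684, -1.5884, 1.9010)
after S2 (kf_track): (-0.2541, 0.0543, 0.2250)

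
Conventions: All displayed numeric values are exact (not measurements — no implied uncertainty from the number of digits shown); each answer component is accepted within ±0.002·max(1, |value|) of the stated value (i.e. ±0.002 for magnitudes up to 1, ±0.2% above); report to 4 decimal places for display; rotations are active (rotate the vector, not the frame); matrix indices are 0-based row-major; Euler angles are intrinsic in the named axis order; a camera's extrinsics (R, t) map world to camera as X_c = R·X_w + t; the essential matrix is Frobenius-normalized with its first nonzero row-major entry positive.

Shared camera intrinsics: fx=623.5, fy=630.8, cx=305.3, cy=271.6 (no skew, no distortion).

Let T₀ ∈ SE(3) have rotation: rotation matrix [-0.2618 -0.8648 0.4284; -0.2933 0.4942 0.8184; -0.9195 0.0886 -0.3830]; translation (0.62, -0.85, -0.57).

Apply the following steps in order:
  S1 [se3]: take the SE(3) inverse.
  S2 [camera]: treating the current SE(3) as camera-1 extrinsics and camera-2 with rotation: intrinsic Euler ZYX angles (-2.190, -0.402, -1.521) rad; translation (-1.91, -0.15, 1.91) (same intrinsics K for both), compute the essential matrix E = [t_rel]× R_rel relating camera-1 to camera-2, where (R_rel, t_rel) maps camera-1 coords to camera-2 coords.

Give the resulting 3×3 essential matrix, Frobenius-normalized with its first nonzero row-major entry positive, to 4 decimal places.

matrix = [0.4338 0.2270 -0.2066; 0.2413 0.1325 0.6513; 0.3807 0.1992 -0.1818]

after S1 (invert_se3): R=[-0.2618 -0.2933 -0.9195; -0.8648 0.4942 0.0886; 0.4284 0.8184 -0.3830], t=(-0.6111, 1.0068, 0.2117)
after S2 (essential): [0.4338 0.2270 -0.2066; 0.2413 0.1325 0.6513; 0.3807 0.1992 -0.1818]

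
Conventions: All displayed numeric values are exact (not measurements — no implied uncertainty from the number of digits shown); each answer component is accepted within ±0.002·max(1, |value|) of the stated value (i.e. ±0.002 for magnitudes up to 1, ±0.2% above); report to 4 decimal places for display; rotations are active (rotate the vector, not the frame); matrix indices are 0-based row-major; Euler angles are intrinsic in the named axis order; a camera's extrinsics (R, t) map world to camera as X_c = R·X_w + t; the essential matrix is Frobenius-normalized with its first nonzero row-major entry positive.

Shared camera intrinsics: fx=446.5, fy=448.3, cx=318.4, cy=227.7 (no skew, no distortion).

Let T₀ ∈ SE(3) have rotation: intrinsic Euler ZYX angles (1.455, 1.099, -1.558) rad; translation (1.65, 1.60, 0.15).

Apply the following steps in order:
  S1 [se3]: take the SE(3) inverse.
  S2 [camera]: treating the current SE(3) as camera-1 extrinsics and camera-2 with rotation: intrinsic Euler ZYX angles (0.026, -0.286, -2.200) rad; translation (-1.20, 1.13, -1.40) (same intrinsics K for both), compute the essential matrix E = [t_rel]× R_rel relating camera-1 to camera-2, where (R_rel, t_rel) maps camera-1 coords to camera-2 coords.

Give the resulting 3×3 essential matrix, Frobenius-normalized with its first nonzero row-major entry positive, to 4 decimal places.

matrix = [0.6324 -0.1897 0.1022; 0.0593 -0.0478 -0.6950; 0.2315 -0.0742 -0.0752]

after S1 (invert_se3): R=[0.0525 0.4514 -0.8908; -0.1156 -0.8832 -0.4544; -0.9919 0.1268 0.0058], t=(-0.6753, 1.6721, 1.4328)
after S2 (essential): [0.6324 -0.1897 0.1022; 0.0593 -0.0478 -0.6950; 0.2315 -0.0742 -0.0752]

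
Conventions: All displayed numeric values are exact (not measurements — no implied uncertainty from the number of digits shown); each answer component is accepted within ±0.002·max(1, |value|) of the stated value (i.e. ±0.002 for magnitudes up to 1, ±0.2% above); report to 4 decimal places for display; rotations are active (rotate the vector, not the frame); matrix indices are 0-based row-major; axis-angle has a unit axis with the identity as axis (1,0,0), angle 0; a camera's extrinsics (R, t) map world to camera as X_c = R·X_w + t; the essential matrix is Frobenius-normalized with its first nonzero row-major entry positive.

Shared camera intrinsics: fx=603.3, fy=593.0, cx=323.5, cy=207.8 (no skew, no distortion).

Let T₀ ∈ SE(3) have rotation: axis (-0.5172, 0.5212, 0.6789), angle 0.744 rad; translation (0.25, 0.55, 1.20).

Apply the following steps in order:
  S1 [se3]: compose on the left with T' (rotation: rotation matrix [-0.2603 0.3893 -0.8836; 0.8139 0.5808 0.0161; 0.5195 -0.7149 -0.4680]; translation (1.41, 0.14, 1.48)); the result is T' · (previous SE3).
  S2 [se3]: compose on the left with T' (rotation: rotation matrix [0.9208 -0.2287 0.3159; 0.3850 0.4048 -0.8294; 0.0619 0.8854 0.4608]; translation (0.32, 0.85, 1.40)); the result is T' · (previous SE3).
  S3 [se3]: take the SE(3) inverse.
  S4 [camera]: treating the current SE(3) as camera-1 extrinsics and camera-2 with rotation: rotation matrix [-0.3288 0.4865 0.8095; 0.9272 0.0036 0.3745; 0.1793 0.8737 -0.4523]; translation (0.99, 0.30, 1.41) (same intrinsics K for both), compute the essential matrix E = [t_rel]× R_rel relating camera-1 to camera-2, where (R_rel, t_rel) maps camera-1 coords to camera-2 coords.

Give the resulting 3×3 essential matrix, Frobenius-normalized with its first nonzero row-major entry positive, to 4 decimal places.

matrix = [0.2072 -0.2945 -0.2329; -0.3031 0.5213 -0.0431; -0.0240 -0.1155 0.6609]

after S1 (compose_se3): R=[0.3352 0.6794 -0.6527; 0.8748 0.0327 0.4833; 0.3498 -0.7330 -0.5834], t=(0.4987, 0.6823, 0.6550)
after S2 (compose_se3): R=[0.2190 0.3866 -0.8958; 0.1931 0.8828 0.4282; 0.9564 -0.2668 0.1187], t=(0.8301, 0.7749, 2.3367)
after S3 (invert_se3): R=[0.2190 0.1931 0.9564; 0.3866 0.8828 -0.2668; -0.8958 0.4282 0.1187], t=(-2.5663, -0.3817, 0.1344)
after S4 (essential): [0.2072 -0.2945 -0.2329; -0.3031 0.5213 -0.0431; -0.0240 -0.1155 0.6609]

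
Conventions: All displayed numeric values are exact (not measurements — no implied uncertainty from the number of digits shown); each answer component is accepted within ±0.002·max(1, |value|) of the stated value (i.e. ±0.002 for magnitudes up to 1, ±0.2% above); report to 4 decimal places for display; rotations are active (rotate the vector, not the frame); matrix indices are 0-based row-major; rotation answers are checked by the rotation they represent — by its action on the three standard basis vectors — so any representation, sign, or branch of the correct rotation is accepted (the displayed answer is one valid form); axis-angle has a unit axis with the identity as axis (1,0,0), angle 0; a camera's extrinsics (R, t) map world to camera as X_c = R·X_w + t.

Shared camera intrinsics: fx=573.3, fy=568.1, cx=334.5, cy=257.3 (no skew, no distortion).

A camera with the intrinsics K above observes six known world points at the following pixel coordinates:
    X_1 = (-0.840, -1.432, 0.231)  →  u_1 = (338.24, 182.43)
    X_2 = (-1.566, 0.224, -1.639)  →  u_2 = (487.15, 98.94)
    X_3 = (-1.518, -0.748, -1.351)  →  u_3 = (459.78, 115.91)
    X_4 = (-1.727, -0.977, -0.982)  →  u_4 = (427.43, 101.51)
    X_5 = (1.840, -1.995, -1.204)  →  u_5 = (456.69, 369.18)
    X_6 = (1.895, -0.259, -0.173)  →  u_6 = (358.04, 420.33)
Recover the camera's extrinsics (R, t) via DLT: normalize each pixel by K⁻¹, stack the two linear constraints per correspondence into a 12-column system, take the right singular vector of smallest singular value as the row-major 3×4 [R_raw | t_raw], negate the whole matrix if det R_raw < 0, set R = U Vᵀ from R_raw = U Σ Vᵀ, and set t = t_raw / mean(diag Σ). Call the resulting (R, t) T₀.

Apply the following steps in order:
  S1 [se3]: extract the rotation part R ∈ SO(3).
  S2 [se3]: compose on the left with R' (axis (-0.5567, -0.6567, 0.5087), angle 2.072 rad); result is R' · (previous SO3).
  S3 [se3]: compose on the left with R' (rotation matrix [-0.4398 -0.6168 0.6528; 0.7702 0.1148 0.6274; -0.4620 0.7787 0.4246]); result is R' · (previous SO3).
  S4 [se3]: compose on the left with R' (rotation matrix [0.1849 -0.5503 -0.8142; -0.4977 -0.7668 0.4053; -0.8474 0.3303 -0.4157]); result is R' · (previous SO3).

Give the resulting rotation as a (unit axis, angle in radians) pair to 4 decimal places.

rotation (axis_angle) = ((0.8121, 0.3005, 0.5002), 2.4354)

source (pnp_recover): camera pose = R=[0.0467 -0.2521 -0.9666; 0.9889 0.1481 0.0092; 0.1408 -0.9563 0.2562], t=(-0.0500, 0.0600, 6.1302)
after S1 (rot_of_se3): [0.0467 -0.2521 -0.9666; 0.9889 0.1481 0.0092; 0.1408 -0.9563 0.2562]
after S2 (compose_so3): [-0.0471 0.9713 -0.2332; 0.2015 -0.2194 -0.9546; -0.9783 -0.0920 -0.1854]
after S3 (compose_so3): [-0.7422 -0.3519 0.5704; -0.6270 0.6651 -0.4056; -0.2367 -0.6586 -0.7143]
after S4 (compose_so3): [0.4005 0.1051 0.9102; 0.7543 -0.6019 -0.2624; 0.5203 0.7916 -0.3204]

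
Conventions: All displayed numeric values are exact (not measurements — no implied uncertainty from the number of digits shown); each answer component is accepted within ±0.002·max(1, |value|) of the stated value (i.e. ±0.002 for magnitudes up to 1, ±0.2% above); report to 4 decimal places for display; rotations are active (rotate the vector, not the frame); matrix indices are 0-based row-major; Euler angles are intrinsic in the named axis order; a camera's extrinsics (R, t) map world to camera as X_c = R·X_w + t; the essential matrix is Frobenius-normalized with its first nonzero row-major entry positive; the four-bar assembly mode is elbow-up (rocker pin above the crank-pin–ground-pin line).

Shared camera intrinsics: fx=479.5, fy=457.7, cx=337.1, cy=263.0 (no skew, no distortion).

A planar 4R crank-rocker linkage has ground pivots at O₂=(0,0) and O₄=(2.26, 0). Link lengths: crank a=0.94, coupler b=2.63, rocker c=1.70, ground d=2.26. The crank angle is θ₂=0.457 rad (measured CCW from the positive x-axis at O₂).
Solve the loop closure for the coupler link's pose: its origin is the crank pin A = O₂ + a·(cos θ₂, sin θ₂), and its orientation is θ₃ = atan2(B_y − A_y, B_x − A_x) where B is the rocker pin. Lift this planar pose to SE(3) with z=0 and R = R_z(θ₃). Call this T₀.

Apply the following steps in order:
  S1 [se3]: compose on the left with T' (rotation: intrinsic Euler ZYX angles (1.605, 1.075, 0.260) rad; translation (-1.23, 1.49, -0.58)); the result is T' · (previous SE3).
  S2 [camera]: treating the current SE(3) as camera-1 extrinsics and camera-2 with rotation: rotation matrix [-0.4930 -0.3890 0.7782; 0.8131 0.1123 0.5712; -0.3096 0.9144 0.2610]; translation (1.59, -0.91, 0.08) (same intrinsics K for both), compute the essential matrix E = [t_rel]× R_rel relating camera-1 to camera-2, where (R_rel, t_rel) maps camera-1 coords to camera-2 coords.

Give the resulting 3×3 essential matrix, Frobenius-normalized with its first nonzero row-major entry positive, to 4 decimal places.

source (fourbar_fk): coupler pose = R=[0.9360 -0.3521 0.0000; 0.3521 0.9360 0.0000; 0.0000 0.0000 1.0000], t=(0.8435, 0.4148, 0.0000)
after S1 (compose_se3): R=[-0.3580 -0.9055 0.2279; 0.5129 0.0132 0.8583; -0.7802 0.4242 0.4597], t=(-1.6475, 1.9711, -1.2712)
after S2 (essential): [0.3622 -0.0142 -0.4328; 0.2572 -0.0461 -0.3377; 0.2861 0.6180 0.1874]

matrix = [0.3622 -0.0142 -0.4328; 0.2572 -0.0461 -0.3377; 0.2861 0.6180 0.1874]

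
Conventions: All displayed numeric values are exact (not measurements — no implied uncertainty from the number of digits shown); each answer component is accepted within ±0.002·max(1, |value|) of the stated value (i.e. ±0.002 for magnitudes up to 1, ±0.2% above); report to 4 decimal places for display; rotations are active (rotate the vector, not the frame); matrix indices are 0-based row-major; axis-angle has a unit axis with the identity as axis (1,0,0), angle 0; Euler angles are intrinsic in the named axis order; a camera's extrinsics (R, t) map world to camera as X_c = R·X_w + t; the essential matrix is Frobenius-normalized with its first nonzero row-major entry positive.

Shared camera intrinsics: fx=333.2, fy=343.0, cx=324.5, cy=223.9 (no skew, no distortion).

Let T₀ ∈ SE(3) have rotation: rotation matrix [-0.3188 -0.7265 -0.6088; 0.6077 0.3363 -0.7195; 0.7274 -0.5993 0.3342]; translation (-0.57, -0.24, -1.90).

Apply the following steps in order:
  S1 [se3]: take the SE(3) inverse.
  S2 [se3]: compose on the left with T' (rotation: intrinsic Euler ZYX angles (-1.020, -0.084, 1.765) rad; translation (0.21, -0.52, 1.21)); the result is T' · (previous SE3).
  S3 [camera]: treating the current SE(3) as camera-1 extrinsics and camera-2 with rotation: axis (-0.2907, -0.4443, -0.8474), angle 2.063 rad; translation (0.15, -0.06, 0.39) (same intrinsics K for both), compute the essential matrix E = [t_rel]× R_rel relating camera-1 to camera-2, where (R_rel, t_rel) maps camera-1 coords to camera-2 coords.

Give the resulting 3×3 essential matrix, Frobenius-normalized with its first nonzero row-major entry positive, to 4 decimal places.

matrix = [0.4667 0.2022 -0.3056; -0.1460 -0.0639 0.4210; -0.4269 -0.1834 -0.4789]

after S1 (invert_se3): R=[-0.3188 0.6077 0.7274; -0.7265 0.3363 -0.5993; -0.6088 -0.7195 0.3342], t=(1.3462, -1.4721, 0.1154)
after S2 (compose_se3): R=[0.4884 0.8426 0.2271; 0.6141 -0.1469 -0.7754; -0.6200 0.5181 -0.5892], t=(1.1221, -1.6785, -0.1385)
after S3 (essential): [0.4667 0.2022 -0.3056; -0.1460 -0.0639 0.4210; -0.4269 -0.1834 -0.4789]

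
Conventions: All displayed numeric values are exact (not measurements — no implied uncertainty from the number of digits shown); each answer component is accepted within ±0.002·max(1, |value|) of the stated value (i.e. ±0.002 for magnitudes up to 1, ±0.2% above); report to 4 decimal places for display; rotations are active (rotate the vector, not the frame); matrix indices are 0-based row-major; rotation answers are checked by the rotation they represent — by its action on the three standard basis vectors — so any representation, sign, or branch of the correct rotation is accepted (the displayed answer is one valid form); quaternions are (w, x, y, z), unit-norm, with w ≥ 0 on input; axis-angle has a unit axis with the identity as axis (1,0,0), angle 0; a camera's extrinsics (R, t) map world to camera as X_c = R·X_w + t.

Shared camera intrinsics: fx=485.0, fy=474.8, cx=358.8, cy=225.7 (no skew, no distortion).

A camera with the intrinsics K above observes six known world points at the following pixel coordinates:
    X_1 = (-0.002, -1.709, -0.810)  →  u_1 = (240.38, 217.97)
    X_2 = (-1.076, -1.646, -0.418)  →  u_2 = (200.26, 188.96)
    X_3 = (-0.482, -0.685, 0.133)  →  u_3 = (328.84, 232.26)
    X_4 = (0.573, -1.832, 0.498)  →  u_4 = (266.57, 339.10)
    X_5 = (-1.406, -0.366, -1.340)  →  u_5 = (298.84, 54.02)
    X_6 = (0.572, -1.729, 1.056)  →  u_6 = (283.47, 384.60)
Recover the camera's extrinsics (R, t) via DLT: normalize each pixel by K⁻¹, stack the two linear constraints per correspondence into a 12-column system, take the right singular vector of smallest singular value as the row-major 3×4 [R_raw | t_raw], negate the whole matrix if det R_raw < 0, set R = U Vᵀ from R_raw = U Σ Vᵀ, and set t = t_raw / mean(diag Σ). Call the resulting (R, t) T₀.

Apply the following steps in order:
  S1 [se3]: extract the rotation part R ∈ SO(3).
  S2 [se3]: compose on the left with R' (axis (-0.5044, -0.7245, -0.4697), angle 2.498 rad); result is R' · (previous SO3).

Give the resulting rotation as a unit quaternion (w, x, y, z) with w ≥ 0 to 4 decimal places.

rotation (quat) = (0.7616, 0.3377, 0.2081, 0.5124)

source (pnp_recover): camera pose = R=[0.2385 0.9383 0.2503; 0.5074 -0.3402 0.7917; 0.8281 -0.0618 -0.5572], t=(0.4395, -0.0301, 5.0404)
after S1 (rot_of_se3): [0.2385 0.9383 0.2503; 0.5074 -0.3402 0.7917; 0.8281 -0.0618 -0.5572]
after S2 (compose_so3): [0.3883 -0.6400 0.6631; 0.9211 0.2468 -0.3012; 0.0291 0.7277 0.6853]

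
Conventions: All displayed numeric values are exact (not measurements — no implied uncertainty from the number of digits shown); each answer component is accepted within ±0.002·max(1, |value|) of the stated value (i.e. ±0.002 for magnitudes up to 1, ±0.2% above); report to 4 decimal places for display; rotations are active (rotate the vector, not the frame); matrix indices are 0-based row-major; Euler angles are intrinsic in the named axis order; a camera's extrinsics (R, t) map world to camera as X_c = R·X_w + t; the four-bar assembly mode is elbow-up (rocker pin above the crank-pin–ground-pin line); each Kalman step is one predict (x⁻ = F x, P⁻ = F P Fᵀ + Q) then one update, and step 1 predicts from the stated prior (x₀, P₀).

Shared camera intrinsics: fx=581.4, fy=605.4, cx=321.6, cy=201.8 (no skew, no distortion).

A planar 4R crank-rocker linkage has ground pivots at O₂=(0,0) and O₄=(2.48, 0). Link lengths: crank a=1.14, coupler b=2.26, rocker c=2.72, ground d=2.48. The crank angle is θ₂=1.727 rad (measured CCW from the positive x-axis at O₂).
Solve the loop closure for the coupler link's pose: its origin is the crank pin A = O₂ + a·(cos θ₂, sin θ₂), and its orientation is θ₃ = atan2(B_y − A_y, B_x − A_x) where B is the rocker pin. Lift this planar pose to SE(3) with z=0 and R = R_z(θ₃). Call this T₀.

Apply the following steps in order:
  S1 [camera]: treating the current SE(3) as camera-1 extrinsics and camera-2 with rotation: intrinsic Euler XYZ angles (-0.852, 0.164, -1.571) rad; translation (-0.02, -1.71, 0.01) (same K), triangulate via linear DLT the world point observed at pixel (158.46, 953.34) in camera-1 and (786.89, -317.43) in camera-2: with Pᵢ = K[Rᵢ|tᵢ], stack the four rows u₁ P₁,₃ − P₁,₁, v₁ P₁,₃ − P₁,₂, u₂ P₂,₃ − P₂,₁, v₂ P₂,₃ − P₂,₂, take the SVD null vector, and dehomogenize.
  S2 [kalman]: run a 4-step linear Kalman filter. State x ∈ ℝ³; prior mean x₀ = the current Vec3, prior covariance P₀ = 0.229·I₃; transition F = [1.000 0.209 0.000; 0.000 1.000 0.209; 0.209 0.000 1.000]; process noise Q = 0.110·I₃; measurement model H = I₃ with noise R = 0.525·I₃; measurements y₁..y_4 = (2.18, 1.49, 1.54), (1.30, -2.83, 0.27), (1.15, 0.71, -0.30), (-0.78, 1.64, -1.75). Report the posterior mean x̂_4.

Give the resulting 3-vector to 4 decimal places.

source (fourbar_fk): coupler pose = R=[0.7721 -0.6355 0.0000; 0.6355 0.7721 0.0000; 0.0000 0.0000 1.0000], t=(-0.1773, 1.1261, 0.0000)
after S1 (triangulate): (0.2311, 0.6265, 1.4151)
after S2 (kf_track): (0.3158, 0.6154, -0.1104)

result = (0.3158, 0.6154, -0.1104)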